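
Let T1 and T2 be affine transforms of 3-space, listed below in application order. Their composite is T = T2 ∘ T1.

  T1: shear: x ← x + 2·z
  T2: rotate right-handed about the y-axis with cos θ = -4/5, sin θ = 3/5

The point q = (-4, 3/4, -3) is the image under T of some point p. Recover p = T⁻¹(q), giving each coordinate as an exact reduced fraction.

p = (5, 3/4, 0)

T1 = [1 0 2 0; 0 1 0 0; 0 0 1 0; 0 0 0 1]
T2·T1 = [-4/5 0 -1 0; 0 1 0 0; -3/5 0 -2 0; 0 0 0 1]
det M = 1; M⁻¹ = [-2 0 1 0; 0 1 0 0; 3/5 0 -4/5 0; 0 0 0 1]
M⁻¹ · (-4, 3/4, -3)ᵀ = (5, 3/4, 0)ᵀ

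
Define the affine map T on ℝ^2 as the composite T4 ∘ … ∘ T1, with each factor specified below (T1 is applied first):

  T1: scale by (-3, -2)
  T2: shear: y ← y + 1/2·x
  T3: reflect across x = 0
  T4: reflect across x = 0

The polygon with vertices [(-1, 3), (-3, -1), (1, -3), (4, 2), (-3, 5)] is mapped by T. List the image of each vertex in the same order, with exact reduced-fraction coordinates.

T1 scale by (-3, -2): (-1, 3) → (3, -6); (-3, -1) → (9, 2); (1, -3) → (-3, 6); (4, 2) → (-12, -4); (-3, 5) → (9, -10)
T2 shear: y ← y + 1/2·x: (3, -6) → (3, -9/2); (9, 2) → (9, 13/2); (-3, 6) → (-3, 9/2); (-12, -4) → (-12, -10); (9, -10) → (9, -11/2)
T3 reflect across x = 0: (3, -9/2) → (-3, -9/2); (9, 13/2) → (-9, 13/2); (-3, 9/2) → (3, 9/2); (-12, -10) → (12, -10); (9, -11/2) → (-9, -11/2)
T4 reflect across x = 0: (-3, -9/2) → (3, -9/2); (-9, 13/2) → (9, 13/2); (3, 9/2) → (-3, 9/2); (12, -10) → (-12, -10); (-9, -11/2) → (9, -11/2)

image vertices: (3, -9/2), (9, 13/2), (-3, 9/2), (-12, -10), (9, -11/2)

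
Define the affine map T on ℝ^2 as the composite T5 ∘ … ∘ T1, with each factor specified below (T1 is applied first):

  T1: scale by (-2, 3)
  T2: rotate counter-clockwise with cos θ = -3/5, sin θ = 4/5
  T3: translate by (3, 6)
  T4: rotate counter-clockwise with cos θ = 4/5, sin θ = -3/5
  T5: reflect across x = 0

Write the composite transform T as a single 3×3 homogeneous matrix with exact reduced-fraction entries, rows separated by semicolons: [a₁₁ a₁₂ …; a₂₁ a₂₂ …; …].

T = [0 3 -6; -2 0 3; 0 0 1]

T1 = [-2 0 0; 0 3 0; 0 0 1]
T2·T1 = [6/5 -12/5 0; -8/5 -9/5 0; 0 0 1]
T3·…·T1 = [6/5 -12/5 3; -8/5 -9/5 6; 0 0 1]
T4·…·T1 = [0 -3 6; -2 0 3; 0 0 1]
T5·…·T1 = [0 3 -6; -2 0 3; 0 0 1]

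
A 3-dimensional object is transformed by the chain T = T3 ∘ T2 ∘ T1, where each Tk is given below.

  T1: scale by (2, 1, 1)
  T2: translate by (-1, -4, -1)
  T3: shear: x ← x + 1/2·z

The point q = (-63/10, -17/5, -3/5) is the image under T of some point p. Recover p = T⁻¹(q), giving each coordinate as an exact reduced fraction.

T1 = [2 0 0 0; 0 1 0 0; 0 0 1 0; 0 0 0 1]
T2·T1 = [2 0 0 -1; 0 1 0 -4; 0 0 1 -1; 0 0 0 1]
T3·…·T1 = [2 0 1/2 -3/2; 0 1 0 -4; 0 0 1 -1; 0 0 0 1]
det M = 2; M⁻¹ = [1/2 0 -1/4 1/2; 0 1 0 4; 0 0 1 1; 0 0 0 1]
M⁻¹ · (-63/10, -17/5, -3/5)ᵀ = (-5/2, 3/5, 2/5)ᵀ

p = (-5/2, 3/5, 2/5)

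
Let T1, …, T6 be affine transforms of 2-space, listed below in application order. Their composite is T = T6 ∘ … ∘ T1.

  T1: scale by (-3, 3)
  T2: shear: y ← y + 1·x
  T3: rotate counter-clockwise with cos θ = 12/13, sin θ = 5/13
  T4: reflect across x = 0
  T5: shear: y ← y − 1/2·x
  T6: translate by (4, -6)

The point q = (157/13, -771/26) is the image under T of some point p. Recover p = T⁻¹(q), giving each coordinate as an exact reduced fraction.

p = (5, 0)

T1 = [-3 0 0; 0 3 0; 0 0 1]
T2·T1 = [-3 0 0; -3 3 0; 0 0 1]
T3·…·T1 = [-21/13 -15/13 0; -51/13 36/13 0; 0 0 1]
T4·…·T1 = [21/13 15/13 0; -51/13 36/13 0; 0 0 1]
T5·…·T1 = [21/13 15/13 0; -123/26 57/26 0; 0 0 1]
T6·…·T1 = [21/13 15/13 4; -123/26 57/26 -6; 0 0 1]
det M = 9; M⁻¹ = [19/78 -5/39 -68/39; 41/78 7/39 -40/39; 0 0 1]
M⁻¹ · (157/13, -771/26)ᵀ = (5, 0)ᵀ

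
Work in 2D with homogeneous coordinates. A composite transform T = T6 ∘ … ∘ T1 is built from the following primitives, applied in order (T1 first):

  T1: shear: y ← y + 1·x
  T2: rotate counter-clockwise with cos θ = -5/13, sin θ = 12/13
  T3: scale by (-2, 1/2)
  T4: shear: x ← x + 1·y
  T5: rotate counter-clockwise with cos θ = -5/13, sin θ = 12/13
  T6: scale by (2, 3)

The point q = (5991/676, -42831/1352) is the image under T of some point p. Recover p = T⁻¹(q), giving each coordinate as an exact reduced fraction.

p = (-9/4, -3)

T1 = [1 0 0; 1 1 0; 0 0 1]
T2·T1 = [-17/13 -12/13 0; 7/13 -5/13 0; 0 0 1]
T3·…·T1 = [34/13 24/13 0; 7/26 -5/26 0; 0 0 1]
T4·…·T1 = [75/26 43/26 0; 7/26 -5/26 0; 0 0 1]
T5·…·T1 = [-459/338 -155/338 0; 865/338 541/338 0; 0 0 1]
T6·…·T1 = [-459/169 -155/169 0; 2595/338 1623/338 0; 0 0 1]
det M = -6; M⁻¹ = [-541/676 -155/1014 0; 865/676 153/338 0; 0 0 1]
M⁻¹ · (5991/676, -42831/1352)ᵀ = (-9/4, -3)ᵀ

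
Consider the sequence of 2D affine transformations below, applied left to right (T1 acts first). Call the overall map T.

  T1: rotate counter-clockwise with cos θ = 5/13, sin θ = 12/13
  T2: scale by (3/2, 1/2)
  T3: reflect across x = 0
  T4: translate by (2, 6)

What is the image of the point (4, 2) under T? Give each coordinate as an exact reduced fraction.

T(p) = (32/13, 107/13)

T1 rotate counter-clockwise with cos θ = 5/13, sin θ = 12/13: (4, 2) → (-4/13, 58/13)
T2 scale by (3/2, 1/2): (-4/13, 58/13) → (-6/13, 29/13)
T3 reflect across x = 0: (-6/13, 29/13) → (6/13, 29/13)
T4 translate by (2, 6): (6/13, 29/13) → (32/13, 107/13)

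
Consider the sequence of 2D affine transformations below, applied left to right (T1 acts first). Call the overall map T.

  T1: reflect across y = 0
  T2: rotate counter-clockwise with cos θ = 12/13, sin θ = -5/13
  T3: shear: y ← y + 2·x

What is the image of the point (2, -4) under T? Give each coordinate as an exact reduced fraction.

T1 reflect across y = 0: (2, -4) → (2, 4)
T2 rotate counter-clockwise with cos θ = 12/13, sin θ = -5/13: (2, 4) → (44/13, 38/13)
T3 shear: y ← y + 2·x: (44/13, 38/13) → (44/13, 126/13)

T(p) = (44/13, 126/13)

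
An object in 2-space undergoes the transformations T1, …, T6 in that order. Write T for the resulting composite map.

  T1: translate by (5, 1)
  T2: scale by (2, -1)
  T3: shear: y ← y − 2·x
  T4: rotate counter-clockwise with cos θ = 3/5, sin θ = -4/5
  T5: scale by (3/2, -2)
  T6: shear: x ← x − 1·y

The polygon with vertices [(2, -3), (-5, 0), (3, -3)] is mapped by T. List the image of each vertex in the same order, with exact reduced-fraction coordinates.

image vertices: (-361/5, 268/5), (-12/5, 6/5), (-416/5, 308/5)

T1 translate by (5, 1): (2, -3) → (7, -2); (-5, 0) → (0, 1); (3, -3) → (8, -2)
T2 scale by (2, -1): (7, -2) → (14, 2); (0, 1) → (0, -1); (8, -2) → (16, 2)
T3 shear: y ← y − 2·x: (14, 2) → (14, -26); (0, -1) → (0, -1); (16, 2) → (16, -30)
T4 rotate counter-clockwise with cos θ = 3/5, sin θ = -4/5: (14, -26) → (-62/5, -134/5); (0, -1) → (-4/5, -3/5); (16, -30) → (-72/5, -154/5)
T5 scale by (3/2, -2): (-62/5, -134/5) → (-93/5, 268/5); (-4/5, -3/5) → (-6/5, 6/5); (-72/5, -154/5) → (-108/5, 308/5)
T6 shear: x ← x − 1·y: (-93/5, 268/5) → (-361/5, 268/5); (-6/5, 6/5) → (-12/5, 6/5); (-108/5, 308/5) → (-416/5, 308/5)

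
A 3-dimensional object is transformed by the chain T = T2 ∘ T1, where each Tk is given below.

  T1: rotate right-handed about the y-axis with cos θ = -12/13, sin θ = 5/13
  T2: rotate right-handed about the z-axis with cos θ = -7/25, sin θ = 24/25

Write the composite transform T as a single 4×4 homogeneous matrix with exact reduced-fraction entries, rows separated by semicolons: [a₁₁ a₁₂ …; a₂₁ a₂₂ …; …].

T1 = [-12/13 0 5/13 0; 0 1 0 0; -5/13 0 -12/13 0; 0 0 0 1]
T2·T1 = [84/325 -24/25 -7/65 0; -288/325 -7/25 24/65 0; -5/13 0 -12/13 0; 0 0 0 1]

T = [84/325 -24/25 -7/65 0; -288/325 -7/25 24/65 0; -5/13 0 -12/13 0; 0 0 0 1]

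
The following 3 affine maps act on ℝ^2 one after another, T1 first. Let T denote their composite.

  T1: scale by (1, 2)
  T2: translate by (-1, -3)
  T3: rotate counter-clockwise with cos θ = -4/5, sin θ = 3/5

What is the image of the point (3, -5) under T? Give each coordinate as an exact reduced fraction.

T1 scale by (1, 2): (3, -5) → (3, -10)
T2 translate by (-1, -3): (3, -10) → (2, -13)
T3 rotate counter-clockwise with cos θ = -4/5, sin θ = 3/5: (2, -13) → (31/5, 58/5)

T(p) = (31/5, 58/5)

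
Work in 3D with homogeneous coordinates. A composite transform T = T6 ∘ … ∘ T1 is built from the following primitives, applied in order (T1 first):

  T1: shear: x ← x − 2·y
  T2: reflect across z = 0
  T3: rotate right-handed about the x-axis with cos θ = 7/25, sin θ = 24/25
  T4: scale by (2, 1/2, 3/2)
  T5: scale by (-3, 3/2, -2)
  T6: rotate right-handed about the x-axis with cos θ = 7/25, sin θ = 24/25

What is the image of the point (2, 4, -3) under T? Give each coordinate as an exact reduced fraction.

T1 shear: x ← x − 2·y: (2, 4, -3) → (-6, 4, -3)
T2 reflect across z = 0: (-6, 4, -3) → (-6, 4, 3)
T3 rotate right-handed about the x-axis with cos θ = 7/25, sin θ = 24/25: (-6, 4, 3) → (-6, -44/25, 117/25)
T4 scale by (2, 1/2, 3/2): (-6, -44/25, 117/25) → (-12, -22/25, 351/50)
T5 scale by (-3, 3/2, -2): (-12, -22/25, 351/50) → (36, -33/25, -351/25)
T6 rotate right-handed about the x-axis with cos θ = 7/25, sin θ = 24/25: (36, -33/25, -351/25) → (36, 8193/625, -3249/625)

T(p) = (36, 8193/625, -3249/625)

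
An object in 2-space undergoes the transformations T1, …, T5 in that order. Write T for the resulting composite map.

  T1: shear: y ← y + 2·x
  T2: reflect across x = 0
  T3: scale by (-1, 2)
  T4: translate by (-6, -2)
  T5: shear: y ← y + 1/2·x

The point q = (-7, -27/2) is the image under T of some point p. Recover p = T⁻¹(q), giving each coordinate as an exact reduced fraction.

p = (-1, -2)

T1 = [1 0 0; 2 1 0; 0 0 1]
T2·T1 = [-1 0 0; 2 1 0; 0 0 1]
T3·…·T1 = [1 0 0; 4 2 0; 0 0 1]
T4·…·T1 = [1 0 -6; 4 2 -2; 0 0 1]
T5·…·T1 = [1 0 -6; 9/2 2 -5; 0 0 1]
det M = 2; M⁻¹ = [1 0 6; -9/4 1/2 -11; 0 0 1]
M⁻¹ · (-7, -27/2)ᵀ = (-1, -2)ᵀ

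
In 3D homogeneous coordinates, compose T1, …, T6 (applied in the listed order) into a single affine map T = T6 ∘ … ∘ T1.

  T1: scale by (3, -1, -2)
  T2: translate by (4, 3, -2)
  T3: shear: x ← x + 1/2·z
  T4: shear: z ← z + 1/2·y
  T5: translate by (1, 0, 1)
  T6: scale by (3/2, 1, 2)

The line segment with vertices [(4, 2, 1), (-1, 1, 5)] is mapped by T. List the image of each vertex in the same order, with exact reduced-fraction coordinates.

T1 scale by (3, -1, -2): (4, 2, 1) → (12, -2, -2); (-1, 1, 5) → (-3, -1, -10)
T2 translate by (4, 3, -2): (12, -2, -2) → (16, 1, -4); (-3, -1, -10) → (1, 2, -12)
T3 shear: x ← x + 1/2·z: (16, 1, -4) → (14, 1, -4); (1, 2, -12) → (-5, 2, -12)
T4 shear: z ← z + 1/2·y: (14, 1, -4) → (14, 1, -7/2); (-5, 2, -12) → (-5, 2, -11)
T5 translate by (1, 0, 1): (14, 1, -7/2) → (15, 1, -5/2); (-5, 2, -11) → (-4, 2, -10)
T6 scale by (3/2, 1, 2): (15, 1, -5/2) → (45/2, 1, -5); (-4, 2, -10) → (-6, 2, -20)

image vertices: (45/2, 1, -5), (-6, 2, -20)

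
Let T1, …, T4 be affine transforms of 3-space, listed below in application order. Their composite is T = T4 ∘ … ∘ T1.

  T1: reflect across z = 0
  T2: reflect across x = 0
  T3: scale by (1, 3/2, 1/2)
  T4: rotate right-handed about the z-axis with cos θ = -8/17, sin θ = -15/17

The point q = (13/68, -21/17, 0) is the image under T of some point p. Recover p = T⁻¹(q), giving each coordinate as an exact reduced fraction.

T1 = [1 0 0 0; 0 1 0 0; 0 0 -1 0; 0 0 0 1]
T2·T1 = [-1 0 0 0; 0 1 0 0; 0 0 -1 0; 0 0 0 1]
T3·…·T1 = [-1 0 0 0; 0 3/2 0 0; 0 0 -1/2 0; 0 0 0 1]
T4·…·T1 = [8/17 45/34 0 0; 15/17 -12/17 0 0; 0 0 -1/2 0; 0 0 0 1]
det M = 3/4; M⁻¹ = [8/17 15/17 0 0; 10/17 -16/51 0 0; 0 0 -2 0; 0 0 0 1]
M⁻¹ · (13/68, -21/17, 0)ᵀ = (-1, 1/2, 0)ᵀ

p = (-1, 1/2, 0)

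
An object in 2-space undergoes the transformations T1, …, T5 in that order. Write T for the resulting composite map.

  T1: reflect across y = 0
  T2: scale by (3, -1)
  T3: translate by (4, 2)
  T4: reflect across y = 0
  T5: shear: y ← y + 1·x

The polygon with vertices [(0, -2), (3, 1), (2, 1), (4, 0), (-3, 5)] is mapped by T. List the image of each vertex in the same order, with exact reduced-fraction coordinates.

image vertices: (4, 4), (13, 10), (10, 7), (16, 14), (-5, -12)

T1 reflect across y = 0: (0, -2) → (0, 2); (3, 1) → (3, -1); (2, 1) → (2, -1); (4, 0) → (4, 0); (-3, 5) → (-3, -5)
T2 scale by (3, -1): (0, 2) → (0, -2); (3, -1) → (9, 1); (2, -1) → (6, 1); (4, 0) → (12, 0); (-3, -5) → (-9, 5)
T3 translate by (4, 2): (0, -2) → (4, 0); (9, 1) → (13, 3); (6, 1) → (10, 3); (12, 0) → (16, 2); (-9, 5) → (-5, 7)
T4 reflect across y = 0: (4, 0) → (4, 0); (13, 3) → (13, -3); (10, 3) → (10, -3); (16, 2) → (16, -2); (-5, 7) → (-5, -7)
T5 shear: y ← y + 1·x: (4, 0) → (4, 4); (13, -3) → (13, 10); (10, -3) → (10, 7); (16, -2) → (16, 14); (-5, -7) → (-5, -12)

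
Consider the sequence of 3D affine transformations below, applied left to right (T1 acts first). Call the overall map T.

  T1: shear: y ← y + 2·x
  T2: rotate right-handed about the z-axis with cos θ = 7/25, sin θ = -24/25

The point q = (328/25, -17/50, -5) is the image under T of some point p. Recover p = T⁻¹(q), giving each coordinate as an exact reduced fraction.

T1 = [1 0 0 0; 2 1 0 0; 0 0 1 0; 0 0 0 1]
T2·T1 = [11/5 24/25 0 0; -2/5 7/25 0 0; 0 0 1 0; 0 0 0 1]
det M = 1; M⁻¹ = [7/25 -24/25 0 0; 2/5 11/5 0 0; 0 0 1 0; 0 0 0 1]
M⁻¹ · (328/25, -17/50, -5)ᵀ = (4, 9/2, -5)ᵀ

p = (4, 9/2, -5)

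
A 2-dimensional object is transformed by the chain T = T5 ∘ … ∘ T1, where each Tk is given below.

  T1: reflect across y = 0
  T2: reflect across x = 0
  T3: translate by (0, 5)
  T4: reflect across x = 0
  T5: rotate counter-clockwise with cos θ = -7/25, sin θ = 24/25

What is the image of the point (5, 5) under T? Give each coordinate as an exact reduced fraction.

T(p) = (-7/5, 24/5)

T1 reflect across y = 0: (5, 5) → (5, -5)
T2 reflect across x = 0: (5, -5) → (-5, -5)
T3 translate by (0, 5): (-5, -5) → (-5, 0)
T4 reflect across x = 0: (-5, 0) → (5, 0)
T5 rotate counter-clockwise with cos θ = -7/25, sin θ = 24/25: (5, 0) → (-7/5, 24/5)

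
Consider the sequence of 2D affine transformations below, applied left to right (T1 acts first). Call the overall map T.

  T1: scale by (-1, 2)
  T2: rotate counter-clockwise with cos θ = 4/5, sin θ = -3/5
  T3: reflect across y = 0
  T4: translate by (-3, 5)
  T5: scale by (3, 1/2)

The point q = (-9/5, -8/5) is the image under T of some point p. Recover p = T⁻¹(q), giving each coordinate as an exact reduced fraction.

p = (3, 4)

T1 = [-1 0 0; 0 2 0; 0 0 1]
T2·T1 = [-4/5 6/5 0; 3/5 8/5 0; 0 0 1]
T3·…·T1 = [-4/5 6/5 0; -3/5 -8/5 0; 0 0 1]
T4·…·T1 = [-4/5 6/5 -3; -3/5 -8/5 5; 0 0 1]
T5·…·T1 = [-12/5 18/5 -9; -3/10 -4/5 5/2; 0 0 1]
det M = 3; M⁻¹ = [-4/15 -6/5 3/5; 1/10 -4/5 29/10; 0 0 1]
M⁻¹ · (-9/5, -8/5)ᵀ = (3, 4)ᵀ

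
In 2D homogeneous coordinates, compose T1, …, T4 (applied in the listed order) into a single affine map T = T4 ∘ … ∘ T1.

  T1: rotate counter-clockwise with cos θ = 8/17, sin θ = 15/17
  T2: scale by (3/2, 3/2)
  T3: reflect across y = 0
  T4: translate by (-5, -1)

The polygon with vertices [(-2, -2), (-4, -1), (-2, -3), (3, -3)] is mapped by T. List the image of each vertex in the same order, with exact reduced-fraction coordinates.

image vertices: (-64/17, 52/17), (-13/2, 5), (-83/34, 64/17), (37/34, -97/34)

T1 rotate counter-clockwise with cos θ = 8/17, sin θ = 15/17: (-2, -2) → (14/17, -46/17); (-4, -1) → (-1, -4); (-2, -3) → (29/17, -54/17); (3, -3) → (69/17, 21/17)
T2 scale by (3/2, 3/2): (14/17, -46/17) → (21/17, -69/17); (-1, -4) → (-3/2, -6); (29/17, -54/17) → (87/34, -81/17); (69/17, 21/17) → (207/34, 63/34)
T3 reflect across y = 0: (21/17, -69/17) → (21/17, 69/17); (-3/2, -6) → (-3/2, 6); (87/34, -81/17) → (87/34, 81/17); (207/34, 63/34) → (207/34, -63/34)
T4 translate by (-5, -1): (21/17, 69/17) → (-64/17, 52/17); (-3/2, 6) → (-13/2, 5); (87/34, 81/17) → (-83/34, 64/17); (207/34, -63/34) → (37/34, -97/34)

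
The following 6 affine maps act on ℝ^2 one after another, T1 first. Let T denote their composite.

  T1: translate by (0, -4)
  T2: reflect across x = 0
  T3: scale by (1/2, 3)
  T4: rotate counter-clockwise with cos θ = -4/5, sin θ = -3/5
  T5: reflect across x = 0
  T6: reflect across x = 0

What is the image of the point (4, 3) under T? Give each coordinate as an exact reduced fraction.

T(p) = (-1/5, 18/5)

T1 translate by (0, -4): (4, 3) → (4, -1)
T2 reflect across x = 0: (4, -1) → (-4, -1)
T3 scale by (1/2, 3): (-4, -1) → (-2, -3)
T4 rotate counter-clockwise with cos θ = -4/5, sin θ = -3/5: (-2, -3) → (-1/5, 18/5)
T5 reflect across x = 0: (-1/5, 18/5) → (1/5, 18/5)
T6 reflect across x = 0: (1/5, 18/5) → (-1/5, 18/5)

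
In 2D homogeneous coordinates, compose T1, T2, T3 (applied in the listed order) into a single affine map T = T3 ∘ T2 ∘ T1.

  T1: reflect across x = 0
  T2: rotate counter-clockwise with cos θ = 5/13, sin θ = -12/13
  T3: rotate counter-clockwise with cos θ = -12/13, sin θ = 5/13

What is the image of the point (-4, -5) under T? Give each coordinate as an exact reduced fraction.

T(p) = (5, 4)

T1 reflect across x = 0: (-4, -5) → (4, -5)
T2 rotate counter-clockwise with cos θ = 5/13, sin θ = -12/13: (4, -5) → (-40/13, -73/13)
T3 rotate counter-clockwise with cos θ = -12/13, sin θ = 5/13: (-40/13, -73/13) → (5, 4)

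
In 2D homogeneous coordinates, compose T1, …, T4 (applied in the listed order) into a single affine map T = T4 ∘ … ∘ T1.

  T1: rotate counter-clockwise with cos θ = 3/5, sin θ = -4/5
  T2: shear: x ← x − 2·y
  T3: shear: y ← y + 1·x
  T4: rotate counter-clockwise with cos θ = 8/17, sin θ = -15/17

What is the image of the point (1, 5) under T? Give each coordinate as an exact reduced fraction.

T(p) = (188/85, 81/85)

T1 rotate counter-clockwise with cos θ = 3/5, sin θ = -4/5: (1, 5) → (23/5, 11/5)
T2 shear: x ← x − 2·y: (23/5, 11/5) → (1/5, 11/5)
T3 shear: y ← y + 1·x: (1/5, 11/5) → (1/5, 12/5)
T4 rotate counter-clockwise with cos θ = 8/17, sin θ = -15/17: (1/5, 12/5) → (188/85, 81/85)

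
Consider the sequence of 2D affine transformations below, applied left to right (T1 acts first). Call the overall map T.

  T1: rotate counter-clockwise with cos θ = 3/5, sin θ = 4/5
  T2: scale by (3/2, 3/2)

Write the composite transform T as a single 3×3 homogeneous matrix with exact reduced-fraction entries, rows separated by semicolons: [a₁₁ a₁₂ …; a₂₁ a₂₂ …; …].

T1 = [3/5 -4/5 0; 4/5 3/5 0; 0 0 1]
T2·T1 = [9/10 -6/5 0; 6/5 9/10 0; 0 0 1]

T = [9/10 -6/5 0; 6/5 9/10 0; 0 0 1]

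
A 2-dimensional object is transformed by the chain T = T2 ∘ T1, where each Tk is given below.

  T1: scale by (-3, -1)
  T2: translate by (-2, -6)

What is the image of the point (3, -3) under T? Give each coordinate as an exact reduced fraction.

T(p) = (-11, -3)

T1 scale by (-3, -1): (3, -3) → (-9, 3)
T2 translate by (-2, -6): (-9, 3) → (-11, -3)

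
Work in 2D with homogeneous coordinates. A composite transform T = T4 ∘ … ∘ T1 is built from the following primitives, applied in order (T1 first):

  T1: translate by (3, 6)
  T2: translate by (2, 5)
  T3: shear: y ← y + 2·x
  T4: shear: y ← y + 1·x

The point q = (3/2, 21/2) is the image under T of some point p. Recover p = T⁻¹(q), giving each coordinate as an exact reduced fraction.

T1 = [1 0 3; 0 1 6; 0 0 1]
T2·T1 = [1 0 5; 0 1 11; 0 0 1]
T3·…·T1 = [1 0 5; 2 1 21; 0 0 1]
T4·…·T1 = [1 0 5; 3 1 26; 0 0 1]
det M = 1; M⁻¹ = [1 0 -5; -3 1 -11; 0 0 1]
M⁻¹ · (3/2, 21/2)ᵀ = (-7/2, -5)ᵀ

p = (-7/2, -5)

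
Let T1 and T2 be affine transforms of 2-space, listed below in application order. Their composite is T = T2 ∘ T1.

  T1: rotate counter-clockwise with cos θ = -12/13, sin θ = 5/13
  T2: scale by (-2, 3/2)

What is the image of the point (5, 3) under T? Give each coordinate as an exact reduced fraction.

T1 rotate counter-clockwise with cos θ = -12/13, sin θ = 5/13: (5, 3) → (-75/13, -11/13)
T2 scale by (-2, 3/2): (-75/13, -11/13) → (150/13, -33/26)

T(p) = (150/13, -33/26)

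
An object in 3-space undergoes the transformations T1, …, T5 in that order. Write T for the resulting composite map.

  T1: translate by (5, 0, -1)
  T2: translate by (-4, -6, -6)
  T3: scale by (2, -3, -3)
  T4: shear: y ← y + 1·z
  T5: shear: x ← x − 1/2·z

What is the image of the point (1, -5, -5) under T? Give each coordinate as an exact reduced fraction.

T1 translate by (5, 0, -1): (1, -5, -5) → (6, -5, -6)
T2 translate by (-4, -6, -6): (6, -5, -6) → (2, -11, -12)
T3 scale by (2, -3, -3): (2, -11, -12) → (4, 33, 36)
T4 shear: y ← y + 1·z: (4, 33, 36) → (4, 69, 36)
T5 shear: x ← x − 1/2·z: (4, 69, 36) → (-14, 69, 36)

T(p) = (-14, 69, 36)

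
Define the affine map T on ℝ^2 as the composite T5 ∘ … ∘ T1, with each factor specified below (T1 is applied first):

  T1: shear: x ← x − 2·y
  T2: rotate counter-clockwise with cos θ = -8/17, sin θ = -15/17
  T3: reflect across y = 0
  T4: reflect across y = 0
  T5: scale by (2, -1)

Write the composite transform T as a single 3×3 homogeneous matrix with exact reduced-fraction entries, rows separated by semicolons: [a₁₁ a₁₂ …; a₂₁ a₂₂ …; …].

T = [-16/17 62/17 0; 15/17 -22/17 0; 0 0 1]

T1 = [1 -2 0; 0 1 0; 0 0 1]
T2·T1 = [-8/17 31/17 0; -15/17 22/17 0; 0 0 1]
T3·…·T1 = [-8/17 31/17 0; 15/17 -22/17 0; 0 0 1]
T4·…·T1 = [-8/17 31/17 0; -15/17 22/17 0; 0 0 1]
T5·…·T1 = [-16/17 62/17 0; 15/17 -22/17 0; 0 0 1]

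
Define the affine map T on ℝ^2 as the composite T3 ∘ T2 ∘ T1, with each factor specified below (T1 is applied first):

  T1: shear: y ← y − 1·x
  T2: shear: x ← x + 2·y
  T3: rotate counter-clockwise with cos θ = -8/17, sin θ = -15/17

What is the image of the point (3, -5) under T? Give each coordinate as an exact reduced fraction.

T1 shear: y ← y − 1·x: (3, -5) → (3, -8)
T2 shear: x ← x + 2·y: (3, -8) → (-13, -8)
T3 rotate counter-clockwise with cos θ = -8/17, sin θ = -15/17: (-13, -8) → (-16/17, 259/17)

T(p) = (-16/17, 259/17)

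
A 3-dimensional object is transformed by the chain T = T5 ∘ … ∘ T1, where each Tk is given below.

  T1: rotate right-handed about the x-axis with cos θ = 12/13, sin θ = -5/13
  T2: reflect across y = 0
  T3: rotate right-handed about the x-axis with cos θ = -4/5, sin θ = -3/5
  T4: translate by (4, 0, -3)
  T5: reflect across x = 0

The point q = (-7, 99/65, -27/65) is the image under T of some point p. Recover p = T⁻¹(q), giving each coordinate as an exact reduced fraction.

p = (3, 3, 0)

T1 = [1 0 0 0; 0 12/13 5/13 0; 0 -5/13 12/13 0; 0 0 0 1]
T2·T1 = [1 0 0 0; 0 -12/13 -5/13 0; 0 -5/13 12/13 0; 0 0 0 1]
T3·…·T1 = [1 0 0 0; 0 33/65 56/65 0; 0 56/65 -33/65 0; 0 0 0 1]
T4·…·T1 = [1 0 0 4; 0 33/65 56/65 0; 0 56/65 -33/65 -3; 0 0 0 1]
T5·…·T1 = [-1 0 0 -4; 0 33/65 56/65 0; 0 56/65 -33/65 -3; 0 0 0 1]
det M = 1; M⁻¹ = [-1 0 0 -4; 0 33/65 56/65 168/65; 0 56/65 -33/65 -99/65; 0 0 0 1]
M⁻¹ · (-7, 99/65, -27/65)ᵀ = (3, 3, 0)ᵀ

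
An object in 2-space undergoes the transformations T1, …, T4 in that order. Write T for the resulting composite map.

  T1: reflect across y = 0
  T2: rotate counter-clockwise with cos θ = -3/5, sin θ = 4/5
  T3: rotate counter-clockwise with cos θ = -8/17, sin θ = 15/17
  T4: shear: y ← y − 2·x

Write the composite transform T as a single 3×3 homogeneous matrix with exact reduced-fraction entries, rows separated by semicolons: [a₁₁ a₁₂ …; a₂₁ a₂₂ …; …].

T1 = [1 0 0; 0 -1 0; 0 0 1]
T2·T1 = [-3/5 4/5 0; 4/5 3/5 0; 0 0 1]
T3·…·T1 = [-36/85 -77/85 0; -77/85 36/85 0; 0 0 1]
T4·…·T1 = [-36/85 -77/85 0; -1/17 38/17 0; 0 0 1]

T = [-36/85 -77/85 0; -1/17 38/17 0; 0 0 1]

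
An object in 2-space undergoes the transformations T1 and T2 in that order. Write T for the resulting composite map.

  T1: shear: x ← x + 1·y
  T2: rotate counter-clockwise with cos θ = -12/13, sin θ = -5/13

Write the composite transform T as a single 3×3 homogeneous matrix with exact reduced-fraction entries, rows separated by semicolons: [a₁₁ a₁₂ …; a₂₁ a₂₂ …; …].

T = [-12/13 -7/13 0; -5/13 -17/13 0; 0 0 1]

T1 = [1 1 0; 0 1 0; 0 0 1]
T2·T1 = [-12/13 -7/13 0; -5/13 -17/13 0; 0 0 1]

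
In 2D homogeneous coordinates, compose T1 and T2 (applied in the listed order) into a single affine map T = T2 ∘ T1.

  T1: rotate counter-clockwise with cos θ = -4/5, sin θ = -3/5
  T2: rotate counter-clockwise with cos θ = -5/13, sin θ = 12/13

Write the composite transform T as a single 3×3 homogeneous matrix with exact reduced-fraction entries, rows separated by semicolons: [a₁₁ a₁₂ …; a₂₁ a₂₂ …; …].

T = [56/65 33/65 0; -33/65 56/65 0; 0 0 1]

T1 = [-4/5 3/5 0; -3/5 -4/5 0; 0 0 1]
T2·T1 = [56/65 33/65 0; -33/65 56/65 0; 0 0 1]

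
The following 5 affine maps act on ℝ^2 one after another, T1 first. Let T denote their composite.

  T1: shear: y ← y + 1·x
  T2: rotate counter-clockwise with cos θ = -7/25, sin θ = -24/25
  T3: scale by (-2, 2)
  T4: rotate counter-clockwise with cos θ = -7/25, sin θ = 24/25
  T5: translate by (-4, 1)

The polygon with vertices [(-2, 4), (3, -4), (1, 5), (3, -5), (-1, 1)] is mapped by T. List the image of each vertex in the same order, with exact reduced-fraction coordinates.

image vertices: (-3264/625, -2827/625), (-2/125, 739/125), (2586/625, -5027/625), (-682/625, 4749/625), (-3554/625, -47/625)

T1 shear: y ← y + 1·x: (-2, 4) → (-2, 2); (3, -4) → (3, -1); (1, 5) → (1, 6); (3, -5) → (3, -2); (-1, 1) → (-1, 0)
T2 rotate counter-clockwise with cos θ = -7/25, sin θ = -24/25: (-2, 2) → (62/25, 34/25); (3, -1) → (-9/5, -13/5); (1, 6) → (137/25, -66/25); (3, -2) → (-69/25, -58/25); (-1, 0) → (7/25, 24/25)
T3 scale by (-2, 2): (62/25, 34/25) → (-124/25, 68/25); (-9/5, -13/5) → (18/5, -26/5); (137/25, -66/25) → (-274/25, -132/25); (-69/25, -58/25) → (138/25, -116/25); (7/25, 24/25) → (-14/25, 48/25)
T4 rotate counter-clockwise with cos θ = -7/25, sin θ = 24/25: (-124/25, 68/25) → (-764/625, -3452/625); (18/5, -26/5) → (498/125, 614/125); (-274/25, -132/25) → (5086/625, -5652/625); (138/25, -116/25) → (1818/625, 4124/625); (-14/25, 48/25) → (-1054/625, -672/625)
T5 translate by (-4, 1): (-764/625, -3452/625) → (-3264/625, -2827/625); (498/125, 614/125) → (-2/125, 739/125); (5086/625, -5652/625) → (2586/625, -5027/625); (1818/625, 4124/625) → (-682/625, 4749/625); (-1054/625, -672/625) → (-3554/625, -47/625)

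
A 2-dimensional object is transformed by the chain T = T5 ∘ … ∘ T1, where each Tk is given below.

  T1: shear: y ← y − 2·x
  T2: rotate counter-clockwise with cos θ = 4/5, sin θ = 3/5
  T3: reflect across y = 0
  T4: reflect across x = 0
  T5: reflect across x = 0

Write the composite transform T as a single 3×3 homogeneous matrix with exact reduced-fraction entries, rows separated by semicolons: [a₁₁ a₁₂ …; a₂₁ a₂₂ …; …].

T = [2 -3/5 0; 1 -4/5 0; 0 0 1]

T1 = [1 0 0; -2 1 0; 0 0 1]
T2·T1 = [2 -3/5 0; -1 4/5 0; 0 0 1]
T3·…·T1 = [2 -3/5 0; 1 -4/5 0; 0 0 1]
T4·…·T1 = [-2 3/5 0; 1 -4/5 0; 0 0 1]
T5·…·T1 = [2 -3/5 0; 1 -4/5 0; 0 0 1]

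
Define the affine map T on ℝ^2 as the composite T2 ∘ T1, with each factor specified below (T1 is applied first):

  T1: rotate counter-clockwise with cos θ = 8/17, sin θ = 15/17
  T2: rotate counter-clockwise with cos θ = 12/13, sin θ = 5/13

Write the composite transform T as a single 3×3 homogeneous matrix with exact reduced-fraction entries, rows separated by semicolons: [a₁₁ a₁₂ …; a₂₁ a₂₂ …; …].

T1 = [8/17 -15/17 0; 15/17 8/17 0; 0 0 1]
T2·T1 = [21/221 -220/221 0; 220/221 21/221 0; 0 0 1]

T = [21/221 -220/221 0; 220/221 21/221 0; 0 0 1]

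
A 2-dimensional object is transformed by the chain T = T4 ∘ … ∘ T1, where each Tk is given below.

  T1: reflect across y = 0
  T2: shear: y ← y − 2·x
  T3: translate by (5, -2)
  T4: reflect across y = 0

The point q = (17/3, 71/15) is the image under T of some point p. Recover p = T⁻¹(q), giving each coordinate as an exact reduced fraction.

T1 = [1 0 0; 0 -1 0; 0 0 1]
T2·T1 = [1 0 0; -2 -1 0; 0 0 1]
T3·…·T1 = [1 0 5; -2 -1 -2; 0 0 1]
T4·…·T1 = [1 0 5; 2 1 2; 0 0 1]
det M = 1; M⁻¹ = [1 0 -5; -2 1 8; 0 0 1]
M⁻¹ · (17/3, 71/15)ᵀ = (2/3, 7/5)ᵀ

p = (2/3, 7/5)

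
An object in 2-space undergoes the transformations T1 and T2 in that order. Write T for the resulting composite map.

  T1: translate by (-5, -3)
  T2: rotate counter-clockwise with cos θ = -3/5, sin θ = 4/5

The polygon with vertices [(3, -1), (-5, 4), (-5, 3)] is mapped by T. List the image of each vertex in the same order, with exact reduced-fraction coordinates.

image vertices: (22/5, 4/5), (26/5, -43/5), (6, -8)

T1 translate by (-5, -3): (3, -1) → (-2, -4); (-5, 4) → (-10, 1); (-5, 3) → (-10, 0)
T2 rotate counter-clockwise with cos θ = -3/5, sin θ = 4/5: (-2, -4) → (22/5, 4/5); (-10, 1) → (26/5, -43/5); (-10, 0) → (6, -8)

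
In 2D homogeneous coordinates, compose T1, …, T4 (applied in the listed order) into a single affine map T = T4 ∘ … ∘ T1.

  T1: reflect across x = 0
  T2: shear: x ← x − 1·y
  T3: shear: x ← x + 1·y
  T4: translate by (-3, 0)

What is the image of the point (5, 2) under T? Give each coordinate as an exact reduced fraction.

T(p) = (-8, 2)

T1 reflect across x = 0: (5, 2) → (-5, 2)
T2 shear: x ← x − 1·y: (-5, 2) → (-7, 2)
T3 shear: x ← x + 1·y: (-7, 2) → (-5, 2)
T4 translate by (-3, 0): (-5, 2) → (-8, 2)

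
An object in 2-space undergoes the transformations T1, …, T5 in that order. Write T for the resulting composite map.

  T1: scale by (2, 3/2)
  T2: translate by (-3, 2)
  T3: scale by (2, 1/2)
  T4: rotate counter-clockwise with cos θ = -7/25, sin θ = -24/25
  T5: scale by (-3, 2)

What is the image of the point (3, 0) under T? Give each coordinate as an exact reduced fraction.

T1 scale by (2, 3/2): (3, 0) → (6, 0)
T2 translate by (-3, 2): (6, 0) → (3, 2)
T3 scale by (2, 1/2): (3, 2) → (6, 1)
T4 rotate counter-clockwise with cos θ = -7/25, sin θ = -24/25: (6, 1) → (-18/25, -151/25)
T5 scale by (-3, 2): (-18/25, -151/25) → (54/25, -302/25)

T(p) = (54/25, -302/25)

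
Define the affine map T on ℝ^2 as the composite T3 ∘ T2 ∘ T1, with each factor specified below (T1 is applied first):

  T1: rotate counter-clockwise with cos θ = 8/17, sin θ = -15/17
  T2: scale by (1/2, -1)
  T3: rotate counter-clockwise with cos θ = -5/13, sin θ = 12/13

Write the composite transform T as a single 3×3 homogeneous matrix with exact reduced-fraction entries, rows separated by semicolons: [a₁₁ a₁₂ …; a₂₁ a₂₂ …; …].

T1 = [8/17 15/17 0; -15/17 8/17 0; 0 0 1]
T2·T1 = [4/17 15/34 0; 15/17 -8/17 0; 0 0 1]
T3·…·T1 = [-200/221 9/34 0; -27/221 10/17 0; 0 0 1]

T = [-200/221 9/34 0; -27/221 10/17 0; 0 0 1]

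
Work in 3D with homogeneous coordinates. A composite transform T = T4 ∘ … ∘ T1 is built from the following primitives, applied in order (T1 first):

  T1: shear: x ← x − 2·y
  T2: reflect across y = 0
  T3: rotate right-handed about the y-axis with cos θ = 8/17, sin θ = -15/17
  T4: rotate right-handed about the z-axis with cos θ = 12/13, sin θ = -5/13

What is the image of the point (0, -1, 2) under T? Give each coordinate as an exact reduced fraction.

T1 shear: x ← x − 2·y: (0, -1, 2) → (2, -1, 2)
T2 reflect across y = 0: (2, -1, 2) → (2, 1, 2)
T3 rotate right-handed about the y-axis with cos θ = 8/17, sin θ = -15/17: (2, 1, 2) → (-14/17, 1, 46/17)
T4 rotate right-handed about the z-axis with cos θ = 12/13, sin θ = -5/13: (-14/17, 1, 46/17) → (-83/221, 274/221, 46/17)

T(p) = (-83/221, 274/221, 46/17)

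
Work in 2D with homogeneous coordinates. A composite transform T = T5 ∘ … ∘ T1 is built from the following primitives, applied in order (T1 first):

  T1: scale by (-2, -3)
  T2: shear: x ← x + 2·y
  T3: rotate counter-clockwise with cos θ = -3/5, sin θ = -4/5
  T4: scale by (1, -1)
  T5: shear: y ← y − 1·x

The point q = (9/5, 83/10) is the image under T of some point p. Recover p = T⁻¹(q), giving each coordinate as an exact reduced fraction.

T1 = [-2 0 0; 0 -3 0; 0 0 1]
T2·T1 = [-2 -6 0; 0 -3 0; 0 0 1]
T3·…·T1 = [6/5 6/5 0; 8/5 33/5 0; 0 0 1]
T4·…·T1 = [6/5 6/5 0; -8/5 -33/5 0; 0 0 1]
T5·…·T1 = [6/5 6/5 0; -14/5 -39/5 0; 0 0 1]
det M = -6; M⁻¹ = [13/10 1/5 0; -7/15 -1/5 0; 0 0 1]
M⁻¹ · (9/5, 83/10)ᵀ = (4, -5/2)ᵀ

p = (4, -5/2)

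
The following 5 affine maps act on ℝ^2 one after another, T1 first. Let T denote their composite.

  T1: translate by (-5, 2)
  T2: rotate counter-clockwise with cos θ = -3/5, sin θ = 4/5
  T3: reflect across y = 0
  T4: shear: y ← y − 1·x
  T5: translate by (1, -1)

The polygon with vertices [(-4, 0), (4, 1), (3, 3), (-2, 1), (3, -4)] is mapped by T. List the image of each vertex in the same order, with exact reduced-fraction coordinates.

T1 translate by (-5, 2): (-4, 0) → (-9, 2); (4, 1) → (-1, 3); (3, 3) → (-2, 5); (-2, 1) → (-7, 3); (3, -4) → (-2, -2)
T2 rotate counter-clockwise with cos θ = -3/5, sin θ = 4/5: (-9, 2) → (19/5, -42/5); (-1, 3) → (-9/5, -13/5); (-2, 5) → (-14/5, -23/5); (-7, 3) → (9/5, -37/5); (-2, -2) → (14/5, -2/5)
T3 reflect across y = 0: (19/5, -42/5) → (19/5, 42/5); (-9/5, -13/5) → (-9/5, 13/5); (-14/5, -23/5) → (-14/5, 23/5); (9/5, -37/5) → (9/5, 37/5); (14/5, -2/5) → (14/5, 2/5)
T4 shear: y ← y − 1·x: (19/5, 42/5) → (19/5, 23/5); (-9/5, 13/5) → (-9/5, 22/5); (-14/5, 23/5) → (-14/5, 37/5); (9/5, 37/5) → (9/5, 28/5); (14/5, 2/5) → (14/5, -12/5)
T5 translate by (1, -1): (19/5, 23/5) → (24/5, 18/5); (-9/5, 22/5) → (-4/5, 17/5); (-14/5, 37/5) → (-9/5, 32/5); (9/5, 28/5) → (14/5, 23/5); (14/5, -12/5) → (19/5, -17/5)

image vertices: (24/5, 18/5), (-4/5, 17/5), (-9/5, 32/5), (14/5, 23/5), (19/5, -17/5)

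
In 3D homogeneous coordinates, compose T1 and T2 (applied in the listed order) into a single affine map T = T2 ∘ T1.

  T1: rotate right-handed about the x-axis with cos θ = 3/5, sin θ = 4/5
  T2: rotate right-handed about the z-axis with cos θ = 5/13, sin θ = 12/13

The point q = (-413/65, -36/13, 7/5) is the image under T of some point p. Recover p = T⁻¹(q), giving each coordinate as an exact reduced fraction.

p = (-5, 4, -3)

T1 = [1 0 0 0; 0 3/5 -4/5 0; 0 4/5 3/5 0; 0 0 0 1]
T2·T1 = [5/13 -36/65 48/65 0; 12/13 3/13 -4/13 0; 0 4/5 3/5 0; 0 0 0 1]
det M = 1; M⁻¹ = [5/13 12/13 0 0; -36/65 3/13 4/5 0; 48/65 -4/13 3/5 0; 0 0 0 1]
M⁻¹ · (-413/65, -36/13, 7/5)ᵀ = (-5, 4, -3)ᵀ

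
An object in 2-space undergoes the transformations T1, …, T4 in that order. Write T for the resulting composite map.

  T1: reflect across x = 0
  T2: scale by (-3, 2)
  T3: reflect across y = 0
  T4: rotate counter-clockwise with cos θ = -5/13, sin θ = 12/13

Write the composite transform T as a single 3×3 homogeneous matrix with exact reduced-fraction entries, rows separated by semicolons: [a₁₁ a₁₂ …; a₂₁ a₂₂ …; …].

T = [-15/13 24/13 0; 36/13 10/13 0; 0 0 1]

T1 = [-1 0 0; 0 1 0; 0 0 1]
T2·T1 = [3 0 0; 0 2 0; 0 0 1]
T3·…·T1 = [3 0 0; 0 -2 0; 0 0 1]
T4·…·T1 = [-15/13 24/13 0; 36/13 10/13 0; 0 0 1]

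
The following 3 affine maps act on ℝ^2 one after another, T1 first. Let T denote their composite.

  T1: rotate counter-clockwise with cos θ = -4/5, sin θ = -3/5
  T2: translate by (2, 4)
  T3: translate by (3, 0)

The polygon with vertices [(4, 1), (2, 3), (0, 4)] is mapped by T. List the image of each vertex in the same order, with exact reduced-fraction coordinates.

image vertices: (12/5, 4/5), (26/5, 2/5), (37/5, 4/5)

T1 rotate counter-clockwise with cos θ = -4/5, sin θ = -3/5: (4, 1) → (-13/5, -16/5); (2, 3) → (1/5, -18/5); (0, 4) → (12/5, -16/5)
T2 translate by (2, 4): (-13/5, -16/5) → (-3/5, 4/5); (1/5, -18/5) → (11/5, 2/5); (12/5, -16/5) → (22/5, 4/5)
T3 translate by (3, 0): (-3/5, 4/5) → (12/5, 4/5); (11/5, 2/5) → (26/5, 2/5); (22/5, 4/5) → (37/5, 4/5)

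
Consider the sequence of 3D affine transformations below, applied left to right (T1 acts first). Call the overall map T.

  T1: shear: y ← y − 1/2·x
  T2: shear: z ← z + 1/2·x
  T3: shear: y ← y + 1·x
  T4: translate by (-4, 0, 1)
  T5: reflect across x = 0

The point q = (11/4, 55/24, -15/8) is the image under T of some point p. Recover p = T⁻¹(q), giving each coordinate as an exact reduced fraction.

T1 = [1 0 0 0; -1/2 1 0 0; 0 0 1 0; 0 0 0 1]
T2·T1 = [1 0 0 0; -1/2 1 0 0; 1/2 0 1 0; 0 0 0 1]
T3·…·T1 = [1 0 0 0; 1/2 1 0 0; 1/2 0 1 0; 0 0 0 1]
T4·…·T1 = [1 0 0 -4; 1/2 1 0 0; 1/2 0 1 1; 0 0 0 1]
T5·…·T1 = [-1 0 0 4; 1/2 1 0 0; 1/2 0 1 1; 0 0 0 1]
det M = -1; M⁻¹ = [-1 0 0 4; 1/2 1 0 -2; 1/2 0 1 -3; 0 0 0 1]
M⁻¹ · (11/4, 55/24, -15/8)ᵀ = (5/4, 5/3, -7/2)ᵀ

p = (5/4, 5/3, -7/2)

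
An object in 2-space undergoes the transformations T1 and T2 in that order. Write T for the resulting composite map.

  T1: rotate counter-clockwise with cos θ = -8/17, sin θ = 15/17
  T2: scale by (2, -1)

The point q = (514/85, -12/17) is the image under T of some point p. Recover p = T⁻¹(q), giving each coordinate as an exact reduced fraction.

p = (-4/5, -3)

T1 = [-8/17 -15/17 0; 15/17 -8/17 0; 0 0 1]
T2·T1 = [-16/17 -30/17 0; -15/17 8/17 0; 0 0 1]
det M = -2; M⁻¹ = [-4/17 -15/17 0; -15/34 8/17 0; 0 0 1]
M⁻¹ · (514/85, -12/17)ᵀ = (-4/5, -3)ᵀ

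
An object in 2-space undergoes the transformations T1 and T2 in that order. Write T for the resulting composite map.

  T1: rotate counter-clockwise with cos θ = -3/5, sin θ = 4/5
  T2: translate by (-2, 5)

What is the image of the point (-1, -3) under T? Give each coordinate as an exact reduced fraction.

T(p) = (1, 6)

T1 rotate counter-clockwise with cos θ = -3/5, sin θ = 4/5: (-1, -3) → (3, 1)
T2 translate by (-2, 5): (3, 1) → (1, 6)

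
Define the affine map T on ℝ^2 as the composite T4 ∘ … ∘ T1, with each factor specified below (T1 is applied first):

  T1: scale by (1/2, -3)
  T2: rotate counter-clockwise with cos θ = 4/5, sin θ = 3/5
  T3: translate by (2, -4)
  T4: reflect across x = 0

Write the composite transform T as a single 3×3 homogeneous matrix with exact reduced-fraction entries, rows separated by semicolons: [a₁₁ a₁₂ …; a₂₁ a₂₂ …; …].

T = [-2/5 -9/5 -2; 3/10 -12/5 -4; 0 0 1]

T1 = [1/2 0 0; 0 -3 0; 0 0 1]
T2·T1 = [2/5 9/5 0; 3/10 -12/5 0; 0 0 1]
T3·…·T1 = [2/5 9/5 2; 3/10 -12/5 -4; 0 0 1]
T4·…·T1 = [-2/5 -9/5 -2; 3/10 -12/5 -4; 0 0 1]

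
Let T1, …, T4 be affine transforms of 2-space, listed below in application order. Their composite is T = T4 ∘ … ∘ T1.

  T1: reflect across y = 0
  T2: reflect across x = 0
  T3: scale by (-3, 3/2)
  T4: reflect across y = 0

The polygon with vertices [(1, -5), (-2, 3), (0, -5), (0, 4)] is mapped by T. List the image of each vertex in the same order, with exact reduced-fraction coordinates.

image vertices: (3, -15/2), (-6, 9/2), (0, -15/2), (0, 6)

T1 reflect across y = 0: (1, -5) → (1, 5); (-2, 3) → (-2, -3); (0, -5) → (0, 5); (0, 4) → (0, -4)
T2 reflect across x = 0: (1, 5) → (-1, 5); (-2, -3) → (2, -3); (0, 5) → (0, 5); (0, -4) → (0, -4)
T3 scale by (-3, 3/2): (-1, 5) → (3, 15/2); (2, -3) → (-6, -9/2); (0, 5) → (0, 15/2); (0, -4) → (0, -6)
T4 reflect across y = 0: (3, 15/2) → (3, -15/2); (-6, -9/2) → (-6, 9/2); (0, 15/2) → (0, -15/2); (0, -6) → (0, 6)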